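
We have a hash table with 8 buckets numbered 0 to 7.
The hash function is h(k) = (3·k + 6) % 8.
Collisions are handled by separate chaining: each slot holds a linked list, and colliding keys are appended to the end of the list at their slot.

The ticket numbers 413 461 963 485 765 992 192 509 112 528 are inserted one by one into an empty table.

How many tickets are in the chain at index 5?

5

Insert 413: h=5, bucket 5 empty → new chain.
Insert 461: h=5, bucket 5 nonempty → append to chain.
Insert 963: h=7, bucket 7 empty → new chain.
Insert 485: h=5, bucket 5 nonempty → append to chain.
Insert 765: h=5, bucket 5 nonempty → append to chain.
Insert 992: h=6, bucket 6 empty → new chain.
Insert 192: h=6, bucket 6 nonempty → append to chain.
Insert 509: h=5, bucket 5 nonempty → append to chain.
Insert 112: h=6, bucket 6 nonempty → append to chain.
Insert 528: h=6, bucket 6 nonempty → append to chain.
Final buckets:
0: -
1: -
2: -
3: -
4: -
5: 413 -> 461 -> 485 -> 765 -> 509
6: 992 -> 192 -> 112 -> 528
7: 963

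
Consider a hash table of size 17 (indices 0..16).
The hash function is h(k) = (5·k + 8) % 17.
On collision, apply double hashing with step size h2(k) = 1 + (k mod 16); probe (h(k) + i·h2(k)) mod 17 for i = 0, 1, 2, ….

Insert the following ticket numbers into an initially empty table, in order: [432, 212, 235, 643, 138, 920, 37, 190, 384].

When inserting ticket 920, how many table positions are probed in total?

Insert 432: h=9, slot 9 empty -> index 9.
Insert 212: h=14, slot 14 empty -> index 14.
Insert 235: h=10, slot 10 empty -> index 10.
Insert 643: h=10, h2=4, slots 10,14 occupied -> index 1.
Insert 138: h=1, h2=11, slot 1 occupied -> index 12.
Insert 920: h=1, h2=9, slots 1,10 occupied -> index 2.
Insert 37: h=6, slot 6 empty -> index 6.
Insert 190: h=6, h2=15, slot 6 occupied -> index 4.
Insert 384: h=7, slot 7 empty -> index 7.
Table: [∅, 643, 920, ∅, 190, ∅, 37, 384, ∅, 432, 235, ∅, 138, ∅, 212, ∅, ∅]

3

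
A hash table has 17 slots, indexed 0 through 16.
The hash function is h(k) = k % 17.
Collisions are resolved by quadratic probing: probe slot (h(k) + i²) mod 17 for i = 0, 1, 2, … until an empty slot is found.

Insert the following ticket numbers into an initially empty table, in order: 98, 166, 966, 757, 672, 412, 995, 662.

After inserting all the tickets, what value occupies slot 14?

98 hashes to 13; slot 13 is free => place at 13.
166 hashes to 13; 13 taken => place at 14.
966 hashes to 14; 14 taken => place at 15.
757 hashes to 9; slot 9 is free => place at 9.
672 hashes to 9; 9 taken => place at 10.
412 hashes to 4; slot 4 is free => place at 4.
995 hashes to 9; 9,10,13 taken => place at 1.
662 hashes to 16; slot 16 is free => place at 16.
Table: [_, 995, _, _, 412, _, _, _, _, 757, 672, _, _, 98, 166, 966, 662]

166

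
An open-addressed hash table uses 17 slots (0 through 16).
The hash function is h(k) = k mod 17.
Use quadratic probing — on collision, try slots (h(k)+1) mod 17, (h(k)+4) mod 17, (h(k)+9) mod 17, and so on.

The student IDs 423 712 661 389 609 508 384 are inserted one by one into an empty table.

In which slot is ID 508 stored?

423 hashes to 15; slot 15 is free -> place at 15.
712 hashes to 15; 15 taken -> place at 16.
661 hashes to 15; 15,16 taken -> place at 2.
389 hashes to 15; 15,16,2 taken -> place at 7.
609 hashes to 14; slot 14 is free -> place at 14.
508 hashes to 15; 15,16,2,7,14 taken -> place at 6.
384 hashes to 10; slot 10 is free -> place at 10.
Table: [—, —, 661, —, —, —, 508, 389, —, —, 384, —, —, —, 609, 423, 712]

6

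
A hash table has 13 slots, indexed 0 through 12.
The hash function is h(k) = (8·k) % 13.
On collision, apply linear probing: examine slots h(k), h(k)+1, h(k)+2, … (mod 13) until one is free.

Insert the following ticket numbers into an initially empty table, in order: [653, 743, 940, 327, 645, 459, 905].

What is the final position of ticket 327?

Insert 653: h=11, slot 11 empty -> index 11.
Insert 743: h=3, slot 3 empty -> index 3.
Insert 940: h=6, slot 6 empty -> index 6.
Insert 327: h=3, slot 3 occupied -> index 4.
Insert 645: h=12, slot 12 empty -> index 12.
Insert 459: h=6, slot 6 occupied -> index 7.
Insert 905: h=12, slot 12 occupied -> index 0.
Table: [905, -, -, 743, 327, -, 940, 459, -, -, -, 653, 645]

4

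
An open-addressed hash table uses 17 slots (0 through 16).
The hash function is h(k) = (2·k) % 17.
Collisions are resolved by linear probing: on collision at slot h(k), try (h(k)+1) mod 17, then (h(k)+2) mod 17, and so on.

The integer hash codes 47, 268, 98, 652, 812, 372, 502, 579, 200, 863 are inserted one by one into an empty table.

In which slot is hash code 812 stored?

Insert 47: h=9, slot 9 empty → index 9.
Insert 268: h=9, slot 9 occupied → index 10.
Insert 98: h=9, slots 9,10 occupied → index 11.
Insert 652: h=12, slot 12 empty → index 12.
Insert 812: h=9, slots 9,10,11,12 occupied → index 13.
Insert 372: h=13, slot 13 occupied → index 14.
Insert 502: h=1, slot 1 empty → index 1.
Insert 579: h=2, slot 2 empty → index 2.
Insert 200: h=9, slots 9,10,11,12,13,14 occupied → index 15.
Insert 863: h=9, slots 9,10,11,12,13,14,15 occupied → index 16.
Table: [_, 502, 579, _, _, _, _, _, _, 47, 268, 98, 652, 812, 372, 200, 863]

13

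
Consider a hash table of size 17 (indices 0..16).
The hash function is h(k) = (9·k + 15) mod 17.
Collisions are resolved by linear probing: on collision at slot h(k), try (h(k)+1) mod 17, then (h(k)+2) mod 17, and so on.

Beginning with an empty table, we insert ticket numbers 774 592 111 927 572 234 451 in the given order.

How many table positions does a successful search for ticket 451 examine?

774: h=11 -> slot 11
592: h=5 -> slot 5
111: h=11, probe 11,12 -> slot 12
927: h=11, probe 11,12,13 -> slot 13
572: h=12, probe 12,13,14 -> slot 14
234: h=13, probe 13,14,15 -> slot 15
451: h=11, probe 11,12,13,14,15,16 -> slot 16
Table: [—, —, —, —, —, 592, —, —, —, —, —, 774, 111, 927, 572, 234, 451]
Lookup 451: h=11, probe 11,12,13,14,15,16 → found at 16.

6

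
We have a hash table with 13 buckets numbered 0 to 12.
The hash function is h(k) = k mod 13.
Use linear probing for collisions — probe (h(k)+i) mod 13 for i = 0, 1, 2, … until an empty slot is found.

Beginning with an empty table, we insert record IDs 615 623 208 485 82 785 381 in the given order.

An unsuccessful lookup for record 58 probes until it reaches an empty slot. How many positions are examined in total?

615 hashes to 4; slot 4 is free => place at 4.
623 hashes to 12; slot 12 is free => place at 12.
208 hashes to 0; slot 0 is free => place at 0.
485 hashes to 4; 4 taken => place at 5.
82 hashes to 4; 4,5 taken => place at 6.
785 hashes to 5; 5,6 taken => place at 7.
381 hashes to 4; 4,5,6,7 taken => place at 8.
Table: [208, _, _, _, 615, 485, 82, 785, 381, _, _, _, 623]
Lookup 58: h=6, probe 6,7,8,9 → slot 9 empty, not found.

4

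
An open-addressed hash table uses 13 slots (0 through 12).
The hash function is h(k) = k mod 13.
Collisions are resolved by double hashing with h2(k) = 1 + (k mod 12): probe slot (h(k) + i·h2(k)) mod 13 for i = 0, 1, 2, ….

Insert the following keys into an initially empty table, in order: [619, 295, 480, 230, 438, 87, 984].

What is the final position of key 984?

619: h=8 => slot 8
295: h=9 => slot 9
480: h=12 => slot 12
230: h=9, h2=3, probe 9,12,2 => slot 2
438: h=9, h2=7, probe 9,3 => slot 3
87: h=9, h2=4, probe 9,0 => slot 0
984: h=9, h2=1, probe 9,10 => slot 10
Table: [87, —, 230, 438, —, —, —, —, 619, 295, 984, —, 480]

10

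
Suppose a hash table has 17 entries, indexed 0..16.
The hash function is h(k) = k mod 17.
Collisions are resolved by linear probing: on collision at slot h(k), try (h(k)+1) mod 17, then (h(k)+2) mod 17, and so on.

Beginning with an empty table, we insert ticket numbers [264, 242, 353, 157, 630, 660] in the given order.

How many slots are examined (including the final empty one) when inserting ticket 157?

264 hashes to 9; slot 9 is free => place at 9.
242 hashes to 4; slot 4 is free => place at 4.
353 hashes to 13; slot 13 is free => place at 13.
157 hashes to 4; 4 taken => place at 5.
630 hashes to 1; slot 1 is free => place at 1.
660 hashes to 14; slot 14 is free => place at 14.
Table: [-, 630, -, -, 242, 157, -, -, -, 264, -, -, -, 353, 660, -, -]

2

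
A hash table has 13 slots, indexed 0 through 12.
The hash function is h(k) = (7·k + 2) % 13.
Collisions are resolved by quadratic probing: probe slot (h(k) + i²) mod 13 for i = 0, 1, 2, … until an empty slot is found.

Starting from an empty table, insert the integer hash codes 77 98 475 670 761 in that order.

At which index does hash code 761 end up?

77: h=8 → slot 8
98: h=12 → slot 12
475: h=12, probe 12,0 → slot 0
670: h=12, probe 12,0,3 → slot 3
761: h=12, probe 12,0,3,8,2 → slot 2
Table: [475, ., 761, 670, ., ., ., ., 77, ., ., ., 98]

2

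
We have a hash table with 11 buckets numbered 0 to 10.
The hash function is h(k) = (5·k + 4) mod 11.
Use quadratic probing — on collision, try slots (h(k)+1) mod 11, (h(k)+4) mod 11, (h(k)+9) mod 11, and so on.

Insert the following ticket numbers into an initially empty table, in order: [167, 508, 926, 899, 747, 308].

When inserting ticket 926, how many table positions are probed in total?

3

Insert 167: h=3, slot 3 empty -> index 3.
Insert 508: h=3, slot 3 occupied -> index 4.
Insert 926: h=3, slots 3,4 occupied -> index 7.
Insert 899: h=0, slot 0 empty -> index 0.
Insert 747: h=10, slot 10 empty -> index 10.
Insert 308: h=4, slot 4 occupied -> index 5.
Table: [899, _, _, 167, 508, 308, _, 926, _, _, 747]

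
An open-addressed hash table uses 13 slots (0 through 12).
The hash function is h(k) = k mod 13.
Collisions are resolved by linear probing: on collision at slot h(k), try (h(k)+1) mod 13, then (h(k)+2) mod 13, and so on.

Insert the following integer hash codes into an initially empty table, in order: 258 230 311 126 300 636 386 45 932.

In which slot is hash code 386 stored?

258 hashes to 11; slot 11 is free => place at 11.
230 hashes to 9; slot 9 is free => place at 9.
311 hashes to 12; slot 12 is free => place at 12.
126 hashes to 9; 9 taken => place at 10.
300 hashes to 1; slot 1 is free => place at 1.
636 hashes to 12; 12 taken => place at 0.
386 hashes to 9; 9,10,11,12,0,1 taken => place at 2.
45 hashes to 6; slot 6 is free => place at 6.
932 hashes to 9; 9,10,11,12,0,1,2 taken => place at 3.
Table: [636, 300, 386, 932, —, —, 45, —, —, 230, 126, 258, 311]

2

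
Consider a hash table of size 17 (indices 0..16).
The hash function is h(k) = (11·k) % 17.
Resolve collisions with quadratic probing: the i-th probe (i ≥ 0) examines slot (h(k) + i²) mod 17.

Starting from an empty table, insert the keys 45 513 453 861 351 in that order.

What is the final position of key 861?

45 hashes to 2; slot 2 is free => place at 2.
513 hashes to 16; slot 16 is free => place at 16.
453 hashes to 2; 2 taken => place at 3.
861 hashes to 2; 2,3 taken => place at 6.
351 hashes to 2; 2,3,6 taken => place at 11.
Table: [-, -, 45, 453, -, -, 861, -, -, -, -, 351, -, -, -, -, 513]

6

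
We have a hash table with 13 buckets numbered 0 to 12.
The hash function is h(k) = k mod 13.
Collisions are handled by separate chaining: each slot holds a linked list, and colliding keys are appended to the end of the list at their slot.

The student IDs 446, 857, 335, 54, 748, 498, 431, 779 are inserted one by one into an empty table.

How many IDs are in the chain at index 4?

2

Insert 446: h=4, bucket 4 empty -> new chain.
Insert 857: h=12, bucket 12 empty -> new chain.
Insert 335: h=10, bucket 10 empty -> new chain.
Insert 54: h=2, bucket 2 empty -> new chain.
Insert 748: h=7, bucket 7 empty -> new chain.
Insert 498: h=4, bucket 4 nonempty -> append to chain.
Insert 431: h=2, bucket 2 nonempty -> append to chain.
Insert 779: h=12, bucket 12 nonempty -> append to chain.
Final buckets:
0: ∅
1: ∅
2: 54 -> 431
3: ∅
4: 446 -> 498
5: ∅
6: ∅
7: 748
8: ∅
9: ∅
10: 335
11: ∅
12: 857 -> 779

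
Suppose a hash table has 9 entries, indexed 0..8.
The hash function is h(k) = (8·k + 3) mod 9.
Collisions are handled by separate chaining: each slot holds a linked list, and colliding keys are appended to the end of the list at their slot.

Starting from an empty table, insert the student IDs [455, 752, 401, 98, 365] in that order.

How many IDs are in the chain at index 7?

4

Insert 455: h=7, bucket 7 empty -> new chain.
Insert 752: h=7, bucket 7 nonempty -> append to chain.
Insert 401: h=7, bucket 7 nonempty -> append to chain.
Insert 98: h=4, bucket 4 empty -> new chain.
Insert 365: h=7, bucket 7 nonempty -> append to chain.
Final buckets:
0: _
1: _
2: _
3: _
4: 98
5: _
6: _
7: 455 -> 752 -> 401 -> 365
8: _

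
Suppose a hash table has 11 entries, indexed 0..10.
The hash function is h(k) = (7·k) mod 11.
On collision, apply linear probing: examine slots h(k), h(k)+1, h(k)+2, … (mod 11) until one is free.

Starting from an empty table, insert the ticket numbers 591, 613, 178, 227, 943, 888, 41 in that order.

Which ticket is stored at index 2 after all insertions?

Insert 591: h=1, slot 1 empty => index 1.
Insert 613: h=1, slot 1 occupied => index 2.
Insert 178: h=3, slot 3 empty => index 3.
Insert 227: h=5, slot 5 empty => index 5.
Insert 943: h=1, slots 1,2,3 occupied => index 4.
Insert 888: h=1, slots 1,2,3,4,5 occupied => index 6.
Insert 41: h=1, slots 1,2,3,4,5,6 occupied => index 7.
Table: [-, 591, 613, 178, 943, 227, 888, 41, -, -, -]

613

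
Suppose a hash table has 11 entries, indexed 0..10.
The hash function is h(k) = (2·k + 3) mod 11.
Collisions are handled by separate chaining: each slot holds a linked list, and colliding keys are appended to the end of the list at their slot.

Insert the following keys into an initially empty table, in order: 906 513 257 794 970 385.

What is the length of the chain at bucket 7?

906 -> bucket 0
513 -> bucket 6
257 -> bucket 0 (collision)
794 -> bucket 7
970 -> bucket 7 (collision)
385 -> bucket 3
Final buckets:
0: 906 -> 257
1: —
2: —
3: 385
4: —
5: —
6: 513
7: 794 -> 970
8: —
9: —
10: —

2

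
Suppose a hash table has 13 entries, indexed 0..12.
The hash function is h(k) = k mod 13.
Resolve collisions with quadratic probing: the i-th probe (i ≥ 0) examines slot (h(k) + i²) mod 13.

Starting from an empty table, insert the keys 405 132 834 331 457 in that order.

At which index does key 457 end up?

405: h=2 -> slot 2
132: h=2, probe 2,3 -> slot 3
834: h=2, probe 2,3,6 -> slot 6
331: h=6, probe 6,7 -> slot 7
457: h=2, probe 2,3,6,11 -> slot 11
Table: [-, -, 405, 132, -, -, 834, 331, -, -, -, 457, -]

11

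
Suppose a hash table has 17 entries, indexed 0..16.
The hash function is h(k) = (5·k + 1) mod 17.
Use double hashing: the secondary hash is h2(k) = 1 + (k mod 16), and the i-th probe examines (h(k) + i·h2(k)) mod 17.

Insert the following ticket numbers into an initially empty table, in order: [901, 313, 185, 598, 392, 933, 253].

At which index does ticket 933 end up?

14

Insert 901: h=1, slot 1 empty -> index 1.
Insert 313: h=2, slot 2 empty -> index 2.
Insert 185: h=8, slot 8 empty -> index 8.
Insert 598: h=16, slot 16 empty -> index 16.
Insert 392: h=6, slot 6 empty -> index 6.
Insert 933: h=8, h2=6, slot 8 occupied -> index 14.
Insert 253: h=8, h2=14, slot 8 occupied -> index 5.
Table: [—, 901, 313, —, —, 253, 392, —, 185, —, —, —, —, —, 933, —, 598]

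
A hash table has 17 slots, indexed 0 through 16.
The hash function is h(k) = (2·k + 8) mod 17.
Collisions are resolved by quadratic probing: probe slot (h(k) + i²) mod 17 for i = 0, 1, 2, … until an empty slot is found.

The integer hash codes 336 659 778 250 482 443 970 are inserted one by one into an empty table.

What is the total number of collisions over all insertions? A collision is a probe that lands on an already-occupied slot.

336: h=0 → slot 0
659: h=0, probe 0,1 → slot 1
778: h=0, probe 0,1,4 → slot 4
250: h=15 → slot 15
482: h=3 → slot 3
443: h=10 → slot 10
970: h=10, probe 10,11 → slot 11
Table: [336, 659, ., 482, 778, ., ., ., ., ., 443, 970, ., ., ., 250, .]

4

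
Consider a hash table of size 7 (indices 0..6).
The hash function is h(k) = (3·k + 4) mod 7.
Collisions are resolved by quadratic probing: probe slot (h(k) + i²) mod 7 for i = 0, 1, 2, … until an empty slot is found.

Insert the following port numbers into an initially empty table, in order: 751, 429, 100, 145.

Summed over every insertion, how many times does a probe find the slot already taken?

Insert 751: h=3, slot 3 empty → index 3.
Insert 429: h=3, slot 3 occupied → index 4.
Insert 100: h=3, slots 3,4 occupied → index 0.
Insert 145: h=5, slot 5 empty → index 5.
Table: [100, ∅, ∅, 751, 429, 145, ∅]

3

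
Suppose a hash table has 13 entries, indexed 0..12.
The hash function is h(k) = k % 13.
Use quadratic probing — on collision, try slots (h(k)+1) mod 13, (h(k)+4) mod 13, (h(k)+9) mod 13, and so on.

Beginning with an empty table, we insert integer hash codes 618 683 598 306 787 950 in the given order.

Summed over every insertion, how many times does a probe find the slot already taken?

618 hashes to 7; slot 7 is free -> place at 7.
683 hashes to 7; 7 taken -> place at 8.
598 hashes to 0; slot 0 is free -> place at 0.
306 hashes to 7; 7,8 taken -> place at 11.
787 hashes to 7; 7,8,11 taken -> place at 3.
950 hashes to 1; slot 1 is free -> place at 1.
Table: [598, 950, ., 787, ., ., ., 618, 683, ., ., 306, .]

6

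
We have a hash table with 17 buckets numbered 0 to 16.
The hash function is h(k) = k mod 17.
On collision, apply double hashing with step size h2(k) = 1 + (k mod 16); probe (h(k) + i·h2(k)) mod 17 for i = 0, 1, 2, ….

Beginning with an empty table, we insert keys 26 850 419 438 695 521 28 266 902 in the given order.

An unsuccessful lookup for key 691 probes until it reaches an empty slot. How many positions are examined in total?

3

Insert 26: h=9, slot 9 empty => index 9.
Insert 850: h=0, slot 0 empty => index 0.
Insert 419: h=11, slot 11 empty => index 11.
Insert 438: h=13, slot 13 empty => index 13.
Insert 695: h=15, slot 15 empty => index 15.
Insert 521: h=11, h2=10, slot 11 occupied => index 4.
Insert 28: h=11, h2=13, slot 11 occupied => index 7.
Insert 266: h=11, h2=11, slot 11 occupied => index 5.
Insert 902: h=1, slot 1 empty => index 1.
Table: [850, 902, -, -, 521, 266, -, 28, -, 26, -, 419, -, 438, -, 695, -]
Lookup 691: h=11, h2=4, probe 11,15,2 → slot 2 empty, not found.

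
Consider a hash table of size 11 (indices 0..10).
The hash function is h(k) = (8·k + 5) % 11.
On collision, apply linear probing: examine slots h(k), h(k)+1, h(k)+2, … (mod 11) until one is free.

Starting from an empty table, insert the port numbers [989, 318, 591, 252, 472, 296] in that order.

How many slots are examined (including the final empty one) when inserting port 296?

5

989: h=8 -> slot 8
318: h=8, probe 8,9 -> slot 9
591: h=3 -> slot 3
252: h=8, probe 8,9,10 -> slot 10
472: h=8, probe 8,9,10,0 -> slot 0
296: h=8, probe 8,9,10,0,1 -> slot 1
Table: [472, 296, ∅, 591, ∅, ∅, ∅, ∅, 989, 318, 252]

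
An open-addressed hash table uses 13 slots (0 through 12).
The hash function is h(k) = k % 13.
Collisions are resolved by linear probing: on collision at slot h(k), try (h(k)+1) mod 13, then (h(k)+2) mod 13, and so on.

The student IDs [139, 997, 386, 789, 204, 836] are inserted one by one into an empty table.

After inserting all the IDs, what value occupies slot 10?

997

139: h=9 → slot 9
997: h=9, probe 9,10 → slot 10
386: h=9, probe 9,10,11 → slot 11
789: h=9, probe 9,10,11,12 → slot 12
204: h=9, probe 9,10,11,12,0 → slot 0
836: h=4 → slot 4
Table: [204, _, _, _, 836, _, _, _, _, 139, 997, 386, 789]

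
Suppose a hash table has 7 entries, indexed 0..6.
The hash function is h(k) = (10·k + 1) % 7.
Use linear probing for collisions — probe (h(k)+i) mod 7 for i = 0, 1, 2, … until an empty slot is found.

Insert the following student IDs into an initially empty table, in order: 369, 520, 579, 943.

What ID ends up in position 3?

579

369: h=2 => slot 2
520: h=0 => slot 0
579: h=2, probe 2,3 => slot 3
943: h=2, probe 2,3,4 => slot 4
Table: [520, _, 369, 579, 943, _, _]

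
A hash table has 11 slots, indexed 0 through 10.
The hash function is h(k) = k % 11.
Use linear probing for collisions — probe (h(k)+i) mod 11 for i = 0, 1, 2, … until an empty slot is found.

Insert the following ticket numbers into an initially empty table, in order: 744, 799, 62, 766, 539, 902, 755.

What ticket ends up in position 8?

Insert 744: h=7, slot 7 empty -> index 7.
Insert 799: h=7, slot 7 occupied -> index 8.
Insert 62: h=7, slots 7,8 occupied -> index 9.
Insert 766: h=7, slots 7,8,9 occupied -> index 10.
Insert 539: h=0, slot 0 empty -> index 0.
Insert 902: h=0, slot 0 occupied -> index 1.
Insert 755: h=7, slots 7,8,9,10,0,1 occupied -> index 2.
Table: [539, 902, 755, —, —, —, —, 744, 799, 62, 766]

799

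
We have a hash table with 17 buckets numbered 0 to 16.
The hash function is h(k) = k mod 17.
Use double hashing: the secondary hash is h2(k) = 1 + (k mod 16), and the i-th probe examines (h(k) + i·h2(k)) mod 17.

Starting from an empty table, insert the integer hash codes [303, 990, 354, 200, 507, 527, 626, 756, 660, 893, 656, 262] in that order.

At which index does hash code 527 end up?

303: h=14 → slot 14
990: h=4 → slot 4
354: h=14, h2=3, probe 14,0 → slot 0
200: h=13 → slot 13
507: h=14, h2=12, probe 14,9 → slot 9
527: h=0, h2=16, probe 0,16 → slot 16
626: h=14, h2=3, probe 14,0,3 → slot 3
756: h=8 → slot 8
660: h=14, h2=5, probe 14,2 → slot 2
893: h=9, h2=14, probe 9,6 → slot 6
656: h=10 → slot 10
262: h=7 → slot 7
Table: [354, —, 660, 626, 990, —, 893, 262, 756, 507, 656, —, —, 200, 303, —, 527]

16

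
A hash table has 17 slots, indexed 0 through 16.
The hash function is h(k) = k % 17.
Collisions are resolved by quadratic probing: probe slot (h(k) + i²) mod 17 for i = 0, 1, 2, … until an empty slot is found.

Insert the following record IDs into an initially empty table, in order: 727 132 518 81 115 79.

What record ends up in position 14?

727 hashes to 13; slot 13 is free => place at 13.
132 hashes to 13; 13 taken => place at 14.
518 hashes to 8; slot 8 is free => place at 8.
81 hashes to 13; 13,14 taken => place at 0.
115 hashes to 13; 13,14,0 taken => place at 5.
79 hashes to 11; slot 11 is free => place at 11.
Table: [81, —, —, —, —, 115, —, —, 518, —, —, 79, —, 727, 132, —, —]

132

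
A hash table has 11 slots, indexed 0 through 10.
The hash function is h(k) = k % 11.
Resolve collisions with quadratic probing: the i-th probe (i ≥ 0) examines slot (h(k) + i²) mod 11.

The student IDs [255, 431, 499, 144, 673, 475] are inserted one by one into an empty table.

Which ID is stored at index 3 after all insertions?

431

Insert 255: h=2, slot 2 empty -> index 2.
Insert 431: h=2, slot 2 occupied -> index 3.
Insert 499: h=4, slot 4 empty -> index 4.
Insert 144: h=1, slot 1 empty -> index 1.
Insert 673: h=2, slots 2,3 occupied -> index 6.
Insert 475: h=2, slots 2,3,6 occupied -> index 0.
Table: [475, 144, 255, 431, 499, _, 673, _, _, _, _]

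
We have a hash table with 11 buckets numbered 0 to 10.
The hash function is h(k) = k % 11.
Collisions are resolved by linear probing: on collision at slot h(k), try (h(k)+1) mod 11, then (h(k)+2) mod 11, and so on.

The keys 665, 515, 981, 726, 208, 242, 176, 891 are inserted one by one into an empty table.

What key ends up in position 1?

242

Insert 665: h=5, slot 5 empty => index 5.
Insert 515: h=9, slot 9 empty => index 9.
Insert 981: h=2, slot 2 empty => index 2.
Insert 726: h=0, slot 0 empty => index 0.
Insert 208: h=10, slot 10 empty => index 10.
Insert 242: h=0, slot 0 occupied => index 1.
Insert 176: h=0, slots 0,1,2 occupied => index 3.
Insert 891: h=0, slots 0,1,2,3 occupied => index 4.
Table: [726, 242, 981, 176, 891, 665, ∅, ∅, ∅, 515, 208]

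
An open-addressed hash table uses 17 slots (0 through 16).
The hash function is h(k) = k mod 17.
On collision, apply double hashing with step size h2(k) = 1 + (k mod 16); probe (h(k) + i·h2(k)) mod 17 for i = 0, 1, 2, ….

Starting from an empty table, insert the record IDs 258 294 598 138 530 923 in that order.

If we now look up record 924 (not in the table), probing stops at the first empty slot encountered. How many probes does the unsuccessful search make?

258: h=3 → slot 3
294: h=5 → slot 5
598: h=3, h2=7, probe 3,10 → slot 10
138: h=2 → slot 2
530: h=3, h2=3, probe 3,6 → slot 6
923: h=5, h2=12, probe 5,0 → slot 0
Table: [923, ., 138, 258, ., 294, 530, ., ., ., 598, ., ., ., ., ., .]
Lookup 924: h=6, h2=13, probe 6,2,15 → slot 15 empty, not found.

3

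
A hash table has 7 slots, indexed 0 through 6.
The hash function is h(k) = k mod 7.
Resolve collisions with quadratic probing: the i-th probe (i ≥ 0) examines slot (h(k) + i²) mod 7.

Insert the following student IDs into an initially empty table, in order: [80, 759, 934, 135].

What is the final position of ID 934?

80 hashes to 3; slot 3 is free -> place at 3.
759 hashes to 3; 3 taken -> place at 4.
934 hashes to 3; 3,4 taken -> place at 0.
135 hashes to 2; slot 2 is free -> place at 2.
Table: [934, _, 135, 80, 759, _, _]

0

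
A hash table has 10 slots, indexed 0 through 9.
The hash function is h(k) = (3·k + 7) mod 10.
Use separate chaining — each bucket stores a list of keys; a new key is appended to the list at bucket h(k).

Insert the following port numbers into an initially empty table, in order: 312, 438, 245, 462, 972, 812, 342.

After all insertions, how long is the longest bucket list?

312 → bucket 3
438 → bucket 1
245 → bucket 2
462 → bucket 3 (collision)
972 → bucket 3 (collision)
812 → bucket 3 (collision)
342 → bucket 3 (collision)
Final buckets:
0: ∅
1: 438
2: 245
3: 312 -> 462 -> 972 -> 812 -> 342
4: ∅
5: ∅
6: ∅
7: ∅
8: ∅
9: ∅

5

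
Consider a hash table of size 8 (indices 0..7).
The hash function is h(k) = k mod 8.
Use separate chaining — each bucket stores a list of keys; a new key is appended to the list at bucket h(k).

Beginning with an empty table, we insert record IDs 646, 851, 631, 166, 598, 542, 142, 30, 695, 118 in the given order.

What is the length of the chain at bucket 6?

Insert 646: h=6, bucket 6 empty -> new chain.
Insert 851: h=3, bucket 3 empty -> new chain.
Insert 631: h=7, bucket 7 empty -> new chain.
Insert 166: h=6, bucket 6 nonempty -> append to chain.
Insert 598: h=6, bucket 6 nonempty -> append to chain.
Insert 542: h=6, bucket 6 nonempty -> append to chain.
Insert 142: h=6, bucket 6 nonempty -> append to chain.
Insert 30: h=6, bucket 6 nonempty -> append to chain.
Insert 695: h=7, bucket 7 nonempty -> append to chain.
Insert 118: h=6, bucket 6 nonempty -> append to chain.
Final buckets:
0: _
1: _
2: _
3: 851
4: _
5: _
6: 646 -> 166 -> 598 -> 542 -> 142 -> 30 -> 118
7: 631 -> 695

7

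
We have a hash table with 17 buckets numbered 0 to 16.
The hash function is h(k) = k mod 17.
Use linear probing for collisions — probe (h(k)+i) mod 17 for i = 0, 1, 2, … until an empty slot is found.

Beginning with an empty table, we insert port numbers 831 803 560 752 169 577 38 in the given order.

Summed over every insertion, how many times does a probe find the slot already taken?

6

831 hashes to 15; slot 15 is free → place at 15.
803 hashes to 4; slot 4 is free → place at 4.
560 hashes to 16; slot 16 is free → place at 16.
752 hashes to 4; 4 taken → place at 5.
169 hashes to 16; 16 taken → place at 0.
577 hashes to 16; 16,0 taken → place at 1.
38 hashes to 4; 4,5 taken → place at 6.
Table: [169, 577, -, -, 803, 752, 38, -, -, -, -, -, -, -, -, 831, 560]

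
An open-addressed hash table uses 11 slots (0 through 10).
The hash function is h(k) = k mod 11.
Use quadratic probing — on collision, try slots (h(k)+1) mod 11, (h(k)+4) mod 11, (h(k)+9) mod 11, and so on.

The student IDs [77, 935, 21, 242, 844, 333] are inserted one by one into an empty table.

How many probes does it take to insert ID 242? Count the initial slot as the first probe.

77: h=0 => slot 0
935: h=0, probe 0,1 => slot 1
21: h=10 => slot 10
242: h=0, probe 0,1,4 => slot 4
844: h=8 => slot 8
333: h=3 => slot 3
Table: [77, 935, —, 333, 242, —, —, —, 844, —, 21]

3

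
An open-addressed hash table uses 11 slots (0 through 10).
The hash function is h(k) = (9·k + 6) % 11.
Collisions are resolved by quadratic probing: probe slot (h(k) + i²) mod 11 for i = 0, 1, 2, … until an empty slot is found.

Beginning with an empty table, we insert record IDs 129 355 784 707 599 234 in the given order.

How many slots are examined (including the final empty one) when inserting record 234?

5

129: h=1 → slot 1
355: h=0 → slot 0
784: h=0, probe 0,1,4 → slot 4
707: h=0, probe 0,1,4,9 → slot 9
599: h=7 → slot 7
234: h=0, probe 0,1,4,9,5 → slot 5
Table: [355, 129, ∅, ∅, 784, 234, ∅, 599, ∅, 707, ∅]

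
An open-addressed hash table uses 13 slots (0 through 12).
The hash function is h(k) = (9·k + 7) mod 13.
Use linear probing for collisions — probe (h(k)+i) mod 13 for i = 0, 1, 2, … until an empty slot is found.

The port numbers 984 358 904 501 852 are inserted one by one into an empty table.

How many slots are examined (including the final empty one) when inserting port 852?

4

Insert 984: h=10, slot 10 empty → index 10.
Insert 358: h=5, slot 5 empty → index 5.
Insert 904: h=5, slot 5 occupied → index 6.
Insert 501: h=5, slots 5,6 occupied → index 7.
Insert 852: h=5, slots 5,6,7 occupied → index 8.
Table: [-, -, -, -, -, 358, 904, 501, 852, -, 984, -, -]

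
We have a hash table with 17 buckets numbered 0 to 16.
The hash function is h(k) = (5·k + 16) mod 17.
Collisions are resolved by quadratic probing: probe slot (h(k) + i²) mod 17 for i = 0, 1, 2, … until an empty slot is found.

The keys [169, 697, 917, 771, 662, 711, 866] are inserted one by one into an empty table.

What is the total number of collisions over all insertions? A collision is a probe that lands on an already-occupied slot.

169: h=11 => slot 11
697: h=16 => slot 16
917: h=11, probe 11,12 => slot 12
771: h=12, probe 12,13 => slot 13
662: h=11, probe 11,12,15 => slot 15
711: h=1 => slot 1
866: h=11, probe 11,12,15,3 => slot 3
Table: [—, 711, —, 866, —, —, —, —, —, —, —, 169, 917, 771, —, 662, 697]

7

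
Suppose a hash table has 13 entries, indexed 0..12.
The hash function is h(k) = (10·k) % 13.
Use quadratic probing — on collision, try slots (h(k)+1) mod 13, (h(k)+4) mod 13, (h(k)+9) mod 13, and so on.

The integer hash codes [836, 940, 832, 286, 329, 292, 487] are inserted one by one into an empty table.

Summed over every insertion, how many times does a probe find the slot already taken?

6

836: h=1 => slot 1
940: h=1, probe 1,2 => slot 2
832: h=0 => slot 0
286: h=0, probe 0,1,4 => slot 4
329: h=1, probe 1,2,5 => slot 5
292: h=8 => slot 8
487: h=8, probe 8,9 => slot 9
Table: [832, 836, 940, -, 286, 329, -, -, 292, 487, -, -, -]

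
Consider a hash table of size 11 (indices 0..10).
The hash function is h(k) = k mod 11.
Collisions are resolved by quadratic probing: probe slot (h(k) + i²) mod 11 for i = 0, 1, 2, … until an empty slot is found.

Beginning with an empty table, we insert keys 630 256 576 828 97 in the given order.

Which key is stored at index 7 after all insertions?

828

630 hashes to 3; slot 3 is free -> place at 3.
256 hashes to 3; 3 taken -> place at 4.
576 hashes to 4; 4 taken -> place at 5.
828 hashes to 3; 3,4 taken -> place at 7.
97 hashes to 9; slot 9 is free -> place at 9.
Table: [-, -, -, 630, 256, 576, -, 828, -, 97, -]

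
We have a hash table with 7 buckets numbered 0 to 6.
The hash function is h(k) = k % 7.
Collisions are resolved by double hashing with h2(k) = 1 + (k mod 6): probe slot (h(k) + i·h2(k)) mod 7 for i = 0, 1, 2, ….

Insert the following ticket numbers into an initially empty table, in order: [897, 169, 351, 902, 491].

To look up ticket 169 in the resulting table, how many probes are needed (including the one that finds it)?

2

897 hashes to 1; slot 1 is free -> place at 1.
169 hashes to 1, h2=2; 1 taken -> place at 3.
351 hashes to 1, h2=4; 1 taken -> place at 5.
902 hashes to 6; slot 6 is free -> place at 6.
491 hashes to 1, h2=6; 1 taken -> place at 0.
Table: [491, 897, —, 169, —, 351, 902]
Lookup 169: h=1, h2=2, probe 1,3 → found at 3.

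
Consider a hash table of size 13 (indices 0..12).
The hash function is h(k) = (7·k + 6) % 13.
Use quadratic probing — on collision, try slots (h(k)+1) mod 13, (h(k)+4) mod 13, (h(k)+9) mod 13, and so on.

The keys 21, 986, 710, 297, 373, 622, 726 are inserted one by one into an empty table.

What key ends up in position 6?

297

21 hashes to 10; slot 10 is free → place at 10.
986 hashes to 5; slot 5 is free → place at 5.
710 hashes to 10; 10 taken → place at 11.
297 hashes to 5; 5 taken → place at 6.
373 hashes to 4; slot 4 is free → place at 4.
622 hashes to 5; 5,6 taken → place at 9.
726 hashes to 5; 5,6,9 taken → place at 1.
Table: [_, 726, _, _, 373, 986, 297, _, _, 622, 21, 710, _]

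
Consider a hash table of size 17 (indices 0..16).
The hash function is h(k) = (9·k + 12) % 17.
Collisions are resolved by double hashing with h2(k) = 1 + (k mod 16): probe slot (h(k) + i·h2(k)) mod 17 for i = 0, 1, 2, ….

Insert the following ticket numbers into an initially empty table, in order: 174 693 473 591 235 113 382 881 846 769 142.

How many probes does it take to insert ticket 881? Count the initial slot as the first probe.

174 hashes to 14; slot 14 is free → place at 14.
693 hashes to 10; slot 10 is free → place at 10.
473 hashes to 2; slot 2 is free → place at 2.
591 hashes to 10, h2=16; 10 taken → place at 9.
235 hashes to 2, h2=12; 2,14,9 taken → place at 4.
113 hashes to 9, h2=2; 9 taken → place at 11.
382 hashes to 16; slot 16 is free → place at 16.
881 hashes to 2, h2=2; 2,4 taken → place at 6.
846 hashes to 10, h2=15; 10 taken → place at 8.
769 hashes to 14, h2=2; 14,16 taken → place at 1.
142 hashes to 15; slot 15 is free → place at 15.
Table: [-, 769, 473, -, 235, -, 881, -, 846, 591, 693, 113, -, -, 174, 142, 382]

3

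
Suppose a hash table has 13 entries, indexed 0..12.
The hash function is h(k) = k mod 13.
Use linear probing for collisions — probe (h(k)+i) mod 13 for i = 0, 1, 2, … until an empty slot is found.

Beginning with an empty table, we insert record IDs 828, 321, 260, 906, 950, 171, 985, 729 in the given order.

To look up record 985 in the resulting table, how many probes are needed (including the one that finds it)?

828 hashes to 9; slot 9 is free -> place at 9.
321 hashes to 9; 9 taken -> place at 10.
260 hashes to 0; slot 0 is free -> place at 0.
906 hashes to 9; 9,10 taken -> place at 11.
950 hashes to 1; slot 1 is free -> place at 1.
171 hashes to 2; slot 2 is free -> place at 2.
985 hashes to 10; 10,11 taken -> place at 12.
729 hashes to 1; 1,2 taken -> place at 3.
Table: [260, 950, 171, 729, —, —, —, —, —, 828, 321, 906, 985]
Lookup 985: h=10, probe 10,11,12 → found at 12.

3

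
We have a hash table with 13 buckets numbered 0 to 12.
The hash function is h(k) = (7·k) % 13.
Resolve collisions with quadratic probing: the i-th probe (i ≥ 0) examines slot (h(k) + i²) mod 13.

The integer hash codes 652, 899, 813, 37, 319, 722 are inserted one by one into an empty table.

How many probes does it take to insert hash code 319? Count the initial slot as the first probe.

2

Insert 652: h=1, slot 1 empty => index 1.
Insert 899: h=1, slot 1 occupied => index 2.
Insert 813: h=10, slot 10 empty => index 10.
Insert 37: h=12, slot 12 empty => index 12.
Insert 319: h=10, slot 10 occupied => index 11.
Insert 722: h=10, slots 10,11,1 occupied => index 6.
Table: [-, 652, 899, -, -, -, 722, -, -, -, 813, 319, 37]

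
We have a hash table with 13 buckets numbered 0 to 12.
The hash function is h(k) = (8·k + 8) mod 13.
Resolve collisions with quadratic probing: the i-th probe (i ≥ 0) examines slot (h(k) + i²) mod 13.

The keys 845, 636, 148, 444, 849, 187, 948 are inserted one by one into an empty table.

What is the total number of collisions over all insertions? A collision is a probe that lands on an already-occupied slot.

Insert 845: h=8, slot 8 empty => index 8.
Insert 636: h=0, slot 0 empty => index 0.
Insert 148: h=9, slot 9 empty => index 9.
Insert 444: h=11, slot 11 empty => index 11.
Insert 849: h=1, slot 1 empty => index 1.
Insert 187: h=9, slot 9 occupied => index 10.
Insert 948: h=0, slots 0,1 occupied => index 4.
Table: [636, 849, _, _, 948, _, _, _, 845, 148, 187, 444, _]

3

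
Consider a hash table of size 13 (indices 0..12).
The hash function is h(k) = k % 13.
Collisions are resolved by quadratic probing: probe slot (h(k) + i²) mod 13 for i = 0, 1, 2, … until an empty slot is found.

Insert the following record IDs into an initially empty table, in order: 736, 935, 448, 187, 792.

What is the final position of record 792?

0

736 hashes to 8; slot 8 is free -> place at 8.
935 hashes to 12; slot 12 is free -> place at 12.
448 hashes to 6; slot 6 is free -> place at 6.
187 hashes to 5; slot 5 is free -> place at 5.
792 hashes to 12; 12 taken -> place at 0.
Table: [792, —, —, —, —, 187, 448, —, 736, —, —, —, 935]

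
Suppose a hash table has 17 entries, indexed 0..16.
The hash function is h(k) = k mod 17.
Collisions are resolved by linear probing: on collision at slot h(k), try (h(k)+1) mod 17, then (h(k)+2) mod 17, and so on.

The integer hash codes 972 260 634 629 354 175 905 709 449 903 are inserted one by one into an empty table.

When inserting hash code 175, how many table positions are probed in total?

Insert 972: h=3, slot 3 empty -> index 3.
Insert 260: h=5, slot 5 empty -> index 5.
Insert 634: h=5, slot 5 occupied -> index 6.
Insert 629: h=0, slot 0 empty -> index 0.
Insert 354: h=14, slot 14 empty -> index 14.
Insert 175: h=5, slots 5,6 occupied -> index 7.
Insert 905: h=4, slot 4 empty -> index 4.
Insert 709: h=12, slot 12 empty -> index 12.
Insert 449: h=7, slot 7 occupied -> index 8.
Insert 903: h=2, slot 2 empty -> index 2.
Table: [629, -, 903, 972, 905, 260, 634, 175, 449, -, -, -, 709, -, 354, -, -]

3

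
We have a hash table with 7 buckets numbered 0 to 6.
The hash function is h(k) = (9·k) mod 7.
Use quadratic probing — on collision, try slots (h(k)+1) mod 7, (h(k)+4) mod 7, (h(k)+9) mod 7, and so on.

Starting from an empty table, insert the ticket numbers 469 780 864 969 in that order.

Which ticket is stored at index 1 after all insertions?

469 hashes to 0; slot 0 is free -> place at 0.
780 hashes to 6; slot 6 is free -> place at 6.
864 hashes to 6; 6,0 taken -> place at 3.
969 hashes to 6; 6,0,3 taken -> place at 1.
Table: [469, 969, —, 864, —, —, 780]

969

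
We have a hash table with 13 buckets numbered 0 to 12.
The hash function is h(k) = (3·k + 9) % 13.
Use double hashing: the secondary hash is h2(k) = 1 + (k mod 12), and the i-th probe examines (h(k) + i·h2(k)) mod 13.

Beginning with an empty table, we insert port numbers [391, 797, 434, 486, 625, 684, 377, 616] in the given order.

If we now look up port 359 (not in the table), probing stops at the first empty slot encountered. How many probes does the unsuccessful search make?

Insert 391: h=12, slot 12 empty -> index 12.
Insert 797: h=8, slot 8 empty -> index 8.
Insert 434: h=11, slot 11 empty -> index 11.
Insert 486: h=11, h2=7, slot 11 occupied -> index 5.
Insert 625: h=12, h2=2, slot 12 occupied -> index 1.
Insert 684: h=7, slot 7 empty -> index 7.
Insert 377: h=9, slot 9 empty -> index 9.
Insert 616: h=11, h2=5, slot 11 occupied -> index 3.
Table: [_, 625, _, 616, _, 486, _, 684, 797, 377, _, 434, 391]
Lookup 359: h=7, h2=12, probe 7,6 → slot 6 empty, not found.

2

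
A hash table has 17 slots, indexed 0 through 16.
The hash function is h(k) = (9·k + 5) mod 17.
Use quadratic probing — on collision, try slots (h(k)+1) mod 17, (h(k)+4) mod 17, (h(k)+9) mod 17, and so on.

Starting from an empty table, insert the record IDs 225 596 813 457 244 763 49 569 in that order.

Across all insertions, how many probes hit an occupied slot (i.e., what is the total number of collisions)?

4

Insert 225: h=7, slot 7 empty → index 7.
Insert 596: h=14, slot 14 empty → index 14.
Insert 813: h=12, slot 12 empty → index 12.
Insert 457: h=4, slot 4 empty → index 4.
Insert 244: h=8, slot 8 empty → index 8.
Insert 763: h=4, slot 4 occupied → index 5.
Insert 49: h=4, slots 4,5,8 occupied → index 13.
Insert 569: h=9, slot 9 empty → index 9.
Table: [∅, ∅, ∅, ∅, 457, 763, ∅, 225, 244, 569, ∅, ∅, 813, 49, 596, ∅, ∅]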